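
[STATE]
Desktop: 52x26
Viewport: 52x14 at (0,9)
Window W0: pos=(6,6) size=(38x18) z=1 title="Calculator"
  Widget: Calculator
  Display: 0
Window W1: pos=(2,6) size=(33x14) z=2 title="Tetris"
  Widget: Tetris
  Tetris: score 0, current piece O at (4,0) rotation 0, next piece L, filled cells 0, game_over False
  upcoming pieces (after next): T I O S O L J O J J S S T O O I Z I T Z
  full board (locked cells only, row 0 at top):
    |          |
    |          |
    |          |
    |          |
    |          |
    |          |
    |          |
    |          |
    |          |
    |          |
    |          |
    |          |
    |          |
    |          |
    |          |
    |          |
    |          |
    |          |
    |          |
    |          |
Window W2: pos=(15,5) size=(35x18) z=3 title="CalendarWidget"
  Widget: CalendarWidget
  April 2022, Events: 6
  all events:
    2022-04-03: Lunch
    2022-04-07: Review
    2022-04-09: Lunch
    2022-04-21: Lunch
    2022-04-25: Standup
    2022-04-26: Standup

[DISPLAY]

  ┃          │N┃Mo Tu We Th Fr Sa Su             ┃  
  ┃          │ ┃             1  2  3*            ┃  
  ┃          │▒┃ 4  5  6  7*  8  9* 10           ┃  
  ┃          │ ┃11 12 13 14 15 16 17             ┃  
  ┃          │ ┃18 19 20 21* 22 23 24            ┃  
  ┃          │ ┃25* 26* 27 28 29 30              ┃  
  ┃          │S┃                                 ┃  
  ┃          │0┃                                 ┃  
  ┃          │ ┃                                 ┃  
  ┃          │ ┃                                 ┃  
  ┗━━━━━━━━━━━━┃                                 ┃  
      ┃└───┴───┃                                 ┃  
      ┃        ┃                                 ┃  
      ┃        ┗━━━━━━━━━━━━━━━━━━━━━━━━━━━━━━━━━┛  


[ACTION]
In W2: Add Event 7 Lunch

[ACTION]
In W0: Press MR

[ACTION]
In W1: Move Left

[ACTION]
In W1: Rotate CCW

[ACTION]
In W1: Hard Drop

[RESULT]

  ┃          │N┃Mo Tu We Th Fr Sa Su             ┃  
  ┃          │ ┃             1  2  3*            ┃  
  ┃          │▒┃ 4  5  6  7*  8  9* 10           ┃  
  ┃          │ ┃11 12 13 14 15 16 17             ┃  
  ┃          │ ┃18 19 20 21* 22 23 24            ┃  
  ┃          │ ┃25* 26* 27 28 29 30              ┃  
  ┃          │S┃                                 ┃  
  ┃          │0┃                                 ┃  
  ┃   ▓▓     │ ┃                                 ┃  
  ┃   ▓▓     │ ┃                                 ┃  
  ┗━━━━━━━━━━━━┃                                 ┃  
      ┃└───┴───┃                                 ┃  
      ┃        ┃                                 ┃  
      ┃        ┗━━━━━━━━━━━━━━━━━━━━━━━━━━━━━━━━━┛  


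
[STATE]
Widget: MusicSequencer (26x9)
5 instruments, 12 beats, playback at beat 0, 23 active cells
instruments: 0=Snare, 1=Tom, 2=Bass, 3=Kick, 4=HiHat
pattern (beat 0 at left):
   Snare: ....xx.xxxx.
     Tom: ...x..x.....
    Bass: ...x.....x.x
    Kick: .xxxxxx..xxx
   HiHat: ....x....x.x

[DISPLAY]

      ▼12345678901        
 Snare····██·████·        
   Tom···█··█·····        
  Bass···█·····█·█        
  Kick·██████··███        
 HiHat····█····█·█        
                          
                          
                          


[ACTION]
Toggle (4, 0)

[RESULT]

      ▼12345678901        
 Snare····██·████·        
   Tom···█··█·····        
  Bass···█·····█·█        
  Kick·██████··███        
 HiHat█···█····█·█        
                          
                          
                          


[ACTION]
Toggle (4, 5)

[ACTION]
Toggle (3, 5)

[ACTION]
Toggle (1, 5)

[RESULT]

      ▼12345678901        
 Snare····██·████·        
   Tom···█·██·····        
  Bass···█·····█·█        
  Kick·████·█··███        
 HiHat█···██···█·█        
                          
                          
                          


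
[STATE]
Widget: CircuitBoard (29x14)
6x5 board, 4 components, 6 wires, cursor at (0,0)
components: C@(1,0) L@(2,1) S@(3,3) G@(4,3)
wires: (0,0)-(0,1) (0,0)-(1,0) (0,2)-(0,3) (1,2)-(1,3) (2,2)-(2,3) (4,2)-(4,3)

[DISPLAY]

   0 1 2 3 4 5               
0  [.]─ ·   · ─ ·            
    │                        
1   C       · ─ ·            
                             
2       L   · ─ ·            
                             
3               S            
                             
4           · ─ G            
Cursor: (0,0)                
                             
                             
                             


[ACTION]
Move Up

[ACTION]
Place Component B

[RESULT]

   0 1 2 3 4 5               
0  [B]─ ·   · ─ ·            
    │                        
1   C       · ─ ·            
                             
2       L   · ─ ·            
                             
3               S            
                             
4           · ─ G            
Cursor: (0,0)                
                             
                             
                             


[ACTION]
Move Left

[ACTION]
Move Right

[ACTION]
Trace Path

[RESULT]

   0 1 2 3 4 5               
0   B ─[.]  · ─ ·            
    │                        
1   C       · ─ ·            
                             
2       L   · ─ ·            
                             
3               S            
                             
4           · ─ G            
Cursor: (0,1)  Trace: B→C (2 
                             
                             
                             


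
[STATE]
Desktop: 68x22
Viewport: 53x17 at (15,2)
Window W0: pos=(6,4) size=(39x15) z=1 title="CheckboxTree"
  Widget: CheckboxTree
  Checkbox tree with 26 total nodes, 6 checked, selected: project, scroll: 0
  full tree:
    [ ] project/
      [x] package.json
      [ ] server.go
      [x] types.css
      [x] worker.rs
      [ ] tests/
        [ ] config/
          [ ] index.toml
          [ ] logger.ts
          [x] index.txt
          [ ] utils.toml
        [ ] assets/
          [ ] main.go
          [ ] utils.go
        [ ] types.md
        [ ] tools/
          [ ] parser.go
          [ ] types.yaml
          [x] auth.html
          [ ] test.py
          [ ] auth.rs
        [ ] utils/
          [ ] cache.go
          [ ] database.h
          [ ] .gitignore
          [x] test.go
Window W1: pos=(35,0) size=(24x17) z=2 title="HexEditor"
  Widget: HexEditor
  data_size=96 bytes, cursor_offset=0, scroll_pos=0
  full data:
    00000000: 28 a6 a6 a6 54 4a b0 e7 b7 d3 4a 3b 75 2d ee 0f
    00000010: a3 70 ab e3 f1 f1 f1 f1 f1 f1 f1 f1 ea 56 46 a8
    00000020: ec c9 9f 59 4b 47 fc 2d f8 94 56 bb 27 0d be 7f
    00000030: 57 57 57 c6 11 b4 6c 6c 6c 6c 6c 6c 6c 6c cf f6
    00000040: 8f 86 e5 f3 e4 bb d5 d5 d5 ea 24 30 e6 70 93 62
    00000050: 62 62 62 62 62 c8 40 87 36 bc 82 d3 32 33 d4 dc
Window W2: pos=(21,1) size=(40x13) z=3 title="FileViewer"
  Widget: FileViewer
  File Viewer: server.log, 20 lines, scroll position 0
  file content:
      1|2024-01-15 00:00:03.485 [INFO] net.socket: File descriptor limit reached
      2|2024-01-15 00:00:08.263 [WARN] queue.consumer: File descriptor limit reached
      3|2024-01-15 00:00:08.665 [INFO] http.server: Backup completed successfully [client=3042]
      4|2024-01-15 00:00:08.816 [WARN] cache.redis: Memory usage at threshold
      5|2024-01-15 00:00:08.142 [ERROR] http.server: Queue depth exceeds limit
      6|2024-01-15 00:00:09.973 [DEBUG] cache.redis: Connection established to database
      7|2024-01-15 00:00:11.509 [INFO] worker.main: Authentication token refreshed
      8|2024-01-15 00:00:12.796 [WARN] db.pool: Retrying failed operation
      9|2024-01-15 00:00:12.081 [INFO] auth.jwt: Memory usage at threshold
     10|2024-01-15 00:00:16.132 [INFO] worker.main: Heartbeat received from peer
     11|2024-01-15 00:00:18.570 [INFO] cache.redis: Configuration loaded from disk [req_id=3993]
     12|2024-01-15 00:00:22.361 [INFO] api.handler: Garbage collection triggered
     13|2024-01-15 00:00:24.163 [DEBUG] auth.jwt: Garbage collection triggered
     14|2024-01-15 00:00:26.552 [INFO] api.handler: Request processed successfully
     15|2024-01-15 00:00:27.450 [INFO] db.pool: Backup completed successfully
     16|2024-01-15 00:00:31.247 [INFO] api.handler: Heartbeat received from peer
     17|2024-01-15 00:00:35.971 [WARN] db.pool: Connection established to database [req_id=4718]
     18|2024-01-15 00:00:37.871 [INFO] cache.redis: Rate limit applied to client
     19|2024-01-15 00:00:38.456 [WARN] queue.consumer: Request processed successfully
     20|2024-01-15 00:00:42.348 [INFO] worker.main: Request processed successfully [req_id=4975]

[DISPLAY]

      ┃ FileViewer                           ┃       
      ┠──────────────────────────────────────┨       
━━━━━━┃2024-01-15 00:00:03.485 [INFO] net.so▲┃       
xTree ┃2024-01-15 00:00:08.263 [WARN] queue.█┃       
──────┃2024-01-15 00:00:08.665 [INFO] http.s░┃       
ject/ ┃2024-01-15 00:00:08.816 [WARN] cache.░┃       
ackage┃2024-01-15 00:00:08.142 [ERROR] http.░┃       
erver.┃2024-01-15 00:00:09.973 [DEBUG] cache░┃       
ypes.c┃2024-01-15 00:00:11.509 [INFO] worker░┃       
orker.┃2024-01-15 00:00:12.796 [WARN] db.poo░┃       
ests/ ┃2024-01-15 00:00:12.081 [INFO] auth.j▼┃       
 confi┗━━━━━━━━━━━━━━━━━━━━━━━━━━━━━━━━━━━━━━┛       
 ] index.toml       ┃                      ┃         
 ] logger.ts        ┃                      ┃         
x] index.txt        ┗━━━━━━━━━━━━━━━━━━━━━━┛         
 ] utils.toml                ┃                       
━━━━━━━━━━━━━━━━━━━━━━━━━━━━━┛                       


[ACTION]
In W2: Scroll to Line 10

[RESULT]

      ┃ FileViewer                           ┃       
      ┠──────────────────────────────────────┨       
━━━━━━┃2024-01-15 00:00:16.132 [INFO] worker▲┃       
xTree ┃2024-01-15 00:00:18.570 [INFO] cache.░┃       
──────┃2024-01-15 00:00:22.361 [INFO] api.ha░┃       
ject/ ┃2024-01-15 00:00:24.163 [DEBUG] auth.░┃       
ackage┃2024-01-15 00:00:26.552 [INFO] api.ha░┃       
erver.┃2024-01-15 00:00:27.450 [INFO] db.poo░┃       
ypes.c┃2024-01-15 00:00:31.247 [INFO] api.ha█┃       
orker.┃2024-01-15 00:00:35.971 [WARN] db.poo░┃       
ests/ ┃2024-01-15 00:00:37.871 [INFO] cache.▼┃       
 confi┗━━━━━━━━━━━━━━━━━━━━━━━━━━━━━━━━━━━━━━┛       
 ] index.toml       ┃                      ┃         
 ] logger.ts        ┃                      ┃         
x] index.txt        ┗━━━━━━━━━━━━━━━━━━━━━━┛         
 ] utils.toml                ┃                       
━━━━━━━━━━━━━━━━━━━━━━━━━━━━━┛                       


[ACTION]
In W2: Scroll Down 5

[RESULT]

      ┃ FileViewer                           ┃       
      ┠──────────────────────────────────────┨       
━━━━━━┃2024-01-15 00:00:22.361 [INFO] api.ha▲┃       
xTree ┃2024-01-15 00:00:24.163 [DEBUG] auth.░┃       
──────┃2024-01-15 00:00:26.552 [INFO] api.ha░┃       
ject/ ┃2024-01-15 00:00:27.450 [INFO] db.poo░┃       
ackage┃2024-01-15 00:00:31.247 [INFO] api.ha░┃       
erver.┃2024-01-15 00:00:35.971 [WARN] db.poo░┃       
ypes.c┃2024-01-15 00:00:37.871 [INFO] cache.░┃       
orker.┃2024-01-15 00:00:38.456 [WARN] queue.█┃       
ests/ ┃2024-01-15 00:00:42.348 [INFO] worker▼┃       
 confi┗━━━━━━━━━━━━━━━━━━━━━━━━━━━━━━━━━━━━━━┛       
 ] index.toml       ┃                      ┃         
 ] logger.ts        ┃                      ┃         
x] index.txt        ┗━━━━━━━━━━━━━━━━━━━━━━┛         
 ] utils.toml                ┃                       
━━━━━━━━━━━━━━━━━━━━━━━━━━━━━┛                       


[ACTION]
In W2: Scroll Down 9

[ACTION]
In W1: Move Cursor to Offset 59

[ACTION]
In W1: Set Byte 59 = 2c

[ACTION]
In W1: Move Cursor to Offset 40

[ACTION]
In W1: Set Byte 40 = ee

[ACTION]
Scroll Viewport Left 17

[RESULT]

                     ┃ FileViewer                    
                     ┠───────────────────────────────
      ┏━━━━━━━━━━━━━━┃2024-01-15 00:00:22.361 [INFO] 
      ┃ CheckboxTree ┃2024-01-15 00:00:24.163 [DEBUG]
      ┠──────────────┃2024-01-15 00:00:26.552 [INFO] 
      ┃>[-] project/ ┃2024-01-15 00:00:27.450 [INFO] 
      ┃   [x] package┃2024-01-15 00:00:31.247 [INFO] 
      ┃   [ ] server.┃2024-01-15 00:00:35.971 [WARN] 
      ┃   [x] types.c┃2024-01-15 00:00:37.871 [INFO] 
      ┃   [x] worker.┃2024-01-15 00:00:38.456 [WARN] 
      ┃   [-] tests/ ┃2024-01-15 00:00:42.348 [INFO] 
      ┃     [-] confi┗━━━━━━━━━━━━━━━━━━━━━━━━━━━━━━━
      ┃       [ ] index.toml       ┃                 
      ┃       [ ] logger.ts        ┃                 
      ┃       [x] index.txt        ┗━━━━━━━━━━━━━━━━━
      ┃       [ ] utils.toml                ┃        
      ┗━━━━━━━━━━━━━━━━━━━━━━━━━━━━━━━━━━━━━┛        


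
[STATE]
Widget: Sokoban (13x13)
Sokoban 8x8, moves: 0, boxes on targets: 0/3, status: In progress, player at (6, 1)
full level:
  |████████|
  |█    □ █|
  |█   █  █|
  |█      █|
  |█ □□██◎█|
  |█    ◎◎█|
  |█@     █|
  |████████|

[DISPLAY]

████████     
█    □ █     
█   █  █     
█      █     
█ □□██◎█     
█    ◎◎█     
█@     █     
████████     
Moves: 0  0/3
             
             
             
             


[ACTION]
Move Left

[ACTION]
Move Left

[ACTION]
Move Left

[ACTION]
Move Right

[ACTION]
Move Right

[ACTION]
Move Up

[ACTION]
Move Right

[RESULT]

████████     
█    □ █     
█   █  █     
█      █     
█ □□██◎█     
█   @◎◎█     
█      █     
████████     
Moves: 4  0/3
             
             
             
             


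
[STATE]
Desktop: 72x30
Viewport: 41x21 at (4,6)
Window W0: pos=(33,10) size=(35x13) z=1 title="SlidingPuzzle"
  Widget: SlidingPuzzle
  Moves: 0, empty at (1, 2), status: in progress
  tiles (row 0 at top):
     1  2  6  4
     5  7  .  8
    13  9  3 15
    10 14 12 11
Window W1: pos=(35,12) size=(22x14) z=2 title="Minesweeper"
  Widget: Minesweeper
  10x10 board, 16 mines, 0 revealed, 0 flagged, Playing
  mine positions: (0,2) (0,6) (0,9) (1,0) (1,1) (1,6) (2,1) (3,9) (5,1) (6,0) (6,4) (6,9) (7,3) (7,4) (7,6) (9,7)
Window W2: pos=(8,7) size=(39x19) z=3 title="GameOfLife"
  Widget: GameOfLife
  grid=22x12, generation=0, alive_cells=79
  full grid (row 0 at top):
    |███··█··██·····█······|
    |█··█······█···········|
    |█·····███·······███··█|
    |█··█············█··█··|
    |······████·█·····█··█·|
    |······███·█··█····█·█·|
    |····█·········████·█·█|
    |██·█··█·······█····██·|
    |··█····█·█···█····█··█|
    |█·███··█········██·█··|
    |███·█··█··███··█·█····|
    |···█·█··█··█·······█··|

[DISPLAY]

                                         
    ┏━━━━━━━━━━━━━━━━━━━━━━━━━━━━━━━━━━━━
    ┃ GameOfLife                         
    ┠────────────────────────────────────
    ┃Gen: 0                              
    ┃███··█··██·····█······              
    ┃█··█······█···········              
    ┃█·····███·······███··█              
    ┃█··█············█··█··              
    ┃······████·█·····█··█·              
    ┃······███·█··█····█·█·              
    ┃····█·········████·█·█              
    ┃██·█··█·······█····██·              
    ┃··█····█·█···█····█··█              
    ┃█·███··█········██·█··              
    ┃███·█··█··███··█·█····              
    ┃···█·█··█··█·······█··              
    ┃                                    
    ┃                                    
    ┗━━━━━━━━━━━━━━━━━━━━━━━━━━━━━━━━━━━━
                                         


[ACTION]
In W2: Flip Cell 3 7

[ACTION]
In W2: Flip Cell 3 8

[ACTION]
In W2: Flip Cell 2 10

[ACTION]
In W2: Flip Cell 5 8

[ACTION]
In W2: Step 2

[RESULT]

                                         
    ┏━━━━━━━━━━━━━━━━━━━━━━━━━━━━━━━━━━━━
    ┃ GameOfLife                         
    ┠────────────────────────────────────
    ┃Gen: 2                              
    ┃█·█···················              
    ┃··█····█·█······█·█···              
    ┃██·····█·█·····█··██··              
    ┃··········█·····█···█·              
    ┃···········█···████···              
    ┃·····█·████··█····█·██              
    ┃··█·██·█···········█·█              
    ┃·████···█····█······█·              
    ┃█·█·█·█·█··███·█······              
    ┃██··█·····█·█···█·····              
    ┃█·█·····█····█··██····              
    ┃·███████·██·█·········              
    ┃                                    
    ┃                                    
    ┗━━━━━━━━━━━━━━━━━━━━━━━━━━━━━━━━━━━━
                                         


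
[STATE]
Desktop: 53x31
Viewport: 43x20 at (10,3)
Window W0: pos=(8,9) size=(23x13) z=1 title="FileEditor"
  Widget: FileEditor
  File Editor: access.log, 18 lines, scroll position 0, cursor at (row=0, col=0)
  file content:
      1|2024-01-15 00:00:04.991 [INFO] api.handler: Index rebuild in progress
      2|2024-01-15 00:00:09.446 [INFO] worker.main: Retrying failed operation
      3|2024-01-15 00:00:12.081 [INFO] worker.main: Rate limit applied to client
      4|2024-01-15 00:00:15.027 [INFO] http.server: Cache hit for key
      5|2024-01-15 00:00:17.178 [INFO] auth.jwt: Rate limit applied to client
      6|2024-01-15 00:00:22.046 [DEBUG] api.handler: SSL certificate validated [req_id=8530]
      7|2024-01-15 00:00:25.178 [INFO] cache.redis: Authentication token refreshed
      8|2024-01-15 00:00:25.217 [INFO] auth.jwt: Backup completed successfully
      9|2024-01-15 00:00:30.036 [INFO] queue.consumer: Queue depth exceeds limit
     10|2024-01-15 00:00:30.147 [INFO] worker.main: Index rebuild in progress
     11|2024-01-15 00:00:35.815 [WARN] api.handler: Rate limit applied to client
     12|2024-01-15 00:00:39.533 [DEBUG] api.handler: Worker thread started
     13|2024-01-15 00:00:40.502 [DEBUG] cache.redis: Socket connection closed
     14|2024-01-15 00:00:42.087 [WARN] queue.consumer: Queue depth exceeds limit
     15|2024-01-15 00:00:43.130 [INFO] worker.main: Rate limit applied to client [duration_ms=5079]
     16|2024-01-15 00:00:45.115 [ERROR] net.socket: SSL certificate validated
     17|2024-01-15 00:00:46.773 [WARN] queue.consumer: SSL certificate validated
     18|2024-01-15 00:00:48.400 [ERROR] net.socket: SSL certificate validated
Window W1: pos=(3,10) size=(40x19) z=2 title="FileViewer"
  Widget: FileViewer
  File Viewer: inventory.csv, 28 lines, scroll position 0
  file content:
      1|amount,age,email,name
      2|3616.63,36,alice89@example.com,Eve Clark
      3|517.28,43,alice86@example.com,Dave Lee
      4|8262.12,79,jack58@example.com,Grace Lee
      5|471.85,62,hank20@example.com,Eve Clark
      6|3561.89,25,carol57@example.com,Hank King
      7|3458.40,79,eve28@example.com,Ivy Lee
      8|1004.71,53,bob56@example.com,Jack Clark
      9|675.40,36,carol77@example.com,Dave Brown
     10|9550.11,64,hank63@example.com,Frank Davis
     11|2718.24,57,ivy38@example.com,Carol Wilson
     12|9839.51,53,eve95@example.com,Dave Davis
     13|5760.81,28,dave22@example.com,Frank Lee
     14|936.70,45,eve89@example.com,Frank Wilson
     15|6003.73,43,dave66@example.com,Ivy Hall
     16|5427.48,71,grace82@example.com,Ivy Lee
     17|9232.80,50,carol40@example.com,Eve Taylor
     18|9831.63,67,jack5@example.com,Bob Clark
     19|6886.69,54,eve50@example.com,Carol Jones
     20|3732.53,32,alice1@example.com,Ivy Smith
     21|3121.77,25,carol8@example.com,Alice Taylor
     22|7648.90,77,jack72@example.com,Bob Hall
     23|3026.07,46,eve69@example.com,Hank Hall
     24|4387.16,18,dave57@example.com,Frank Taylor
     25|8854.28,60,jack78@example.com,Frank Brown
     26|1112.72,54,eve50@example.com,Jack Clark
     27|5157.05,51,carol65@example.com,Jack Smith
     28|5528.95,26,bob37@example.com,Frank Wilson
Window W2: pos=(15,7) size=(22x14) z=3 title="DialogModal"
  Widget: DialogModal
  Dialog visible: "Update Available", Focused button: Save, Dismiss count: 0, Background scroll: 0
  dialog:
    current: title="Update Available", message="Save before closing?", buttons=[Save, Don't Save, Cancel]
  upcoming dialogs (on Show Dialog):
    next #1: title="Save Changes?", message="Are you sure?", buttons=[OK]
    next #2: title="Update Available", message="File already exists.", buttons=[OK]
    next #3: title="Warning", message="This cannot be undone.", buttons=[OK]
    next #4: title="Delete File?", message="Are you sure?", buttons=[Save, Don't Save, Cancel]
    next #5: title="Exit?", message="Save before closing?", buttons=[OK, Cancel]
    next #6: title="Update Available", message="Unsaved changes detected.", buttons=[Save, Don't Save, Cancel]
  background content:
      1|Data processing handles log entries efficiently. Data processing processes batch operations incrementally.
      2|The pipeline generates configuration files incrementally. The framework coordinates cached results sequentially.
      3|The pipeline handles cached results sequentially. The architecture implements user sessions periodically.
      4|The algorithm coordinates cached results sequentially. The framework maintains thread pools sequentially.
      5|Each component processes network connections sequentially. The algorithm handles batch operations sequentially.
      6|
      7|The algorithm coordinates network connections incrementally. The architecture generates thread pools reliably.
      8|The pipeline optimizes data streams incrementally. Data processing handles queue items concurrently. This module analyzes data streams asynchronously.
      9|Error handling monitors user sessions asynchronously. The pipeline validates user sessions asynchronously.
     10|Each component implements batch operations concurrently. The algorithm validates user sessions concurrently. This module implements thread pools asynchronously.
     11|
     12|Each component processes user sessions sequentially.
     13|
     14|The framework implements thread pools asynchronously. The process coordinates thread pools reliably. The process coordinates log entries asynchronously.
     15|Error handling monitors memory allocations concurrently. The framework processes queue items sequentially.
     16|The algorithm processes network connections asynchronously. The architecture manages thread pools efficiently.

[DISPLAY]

                                           
                                           
                                           
                                           
     ┏━━━━━━━━━━━━━━━━━━━━┓                
     ┃ DialogModal        ┃                
━━━━━┠────────────────────┨                
━━━━━┃Data processing hand┃━━━━━┓          
iewer┃The pipeline generat┃     ┃          
─────┃Th┌──────────────┐es┃─────┨          
,age,┃Th│Update Availab│di┃    ▲┃          
3,36,┃Ea│Save before cl│ce┃e Cl█┃          
,43,a┃  │[Save]  Don't │  ┃e Le░┃          
2,79,┃Th└──────────────┘di┃ce L░┃          
,62,h┃The pipeline optimiz┃Clar░┃          
9,25,┃Error handling monit┃nk K░┃          
0,79,┃Each component imple┃Lee ░┃          
1,53,┗━━━━━━━━━━━━━━━━━━━━┛ Cla░┃          
,36,carol77@example.com,Dave Br░┃          
1,64,hank63@example.com,Frank D░┃          


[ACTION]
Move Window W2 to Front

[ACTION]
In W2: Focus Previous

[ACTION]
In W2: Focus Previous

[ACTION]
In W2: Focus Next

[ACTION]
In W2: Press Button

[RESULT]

                                           
                                           
                                           
                                           
     ┏━━━━━━━━━━━━━━━━━━━━┓                
     ┃ DialogModal        ┃                
━━━━━┠────────────────────┨                
━━━━━┃Data processing hand┃━━━━━┓          
iewer┃The pipeline generat┃     ┃          
─────┃The pipeline handles┃─────┨          
,age,┃The algorithm coordi┃    ▲┃          
3,36,┃Each component proce┃e Cl█┃          
,43,a┃                    ┃e Le░┃          
2,79,┃The algorithm coordi┃ce L░┃          
,62,h┃The pipeline optimiz┃Clar░┃          
9,25,┃Error handling monit┃nk K░┃          
0,79,┃Each component imple┃Lee ░┃          
1,53,┗━━━━━━━━━━━━━━━━━━━━┛ Cla░┃          
,36,carol77@example.com,Dave Br░┃          
1,64,hank63@example.com,Frank D░┃          


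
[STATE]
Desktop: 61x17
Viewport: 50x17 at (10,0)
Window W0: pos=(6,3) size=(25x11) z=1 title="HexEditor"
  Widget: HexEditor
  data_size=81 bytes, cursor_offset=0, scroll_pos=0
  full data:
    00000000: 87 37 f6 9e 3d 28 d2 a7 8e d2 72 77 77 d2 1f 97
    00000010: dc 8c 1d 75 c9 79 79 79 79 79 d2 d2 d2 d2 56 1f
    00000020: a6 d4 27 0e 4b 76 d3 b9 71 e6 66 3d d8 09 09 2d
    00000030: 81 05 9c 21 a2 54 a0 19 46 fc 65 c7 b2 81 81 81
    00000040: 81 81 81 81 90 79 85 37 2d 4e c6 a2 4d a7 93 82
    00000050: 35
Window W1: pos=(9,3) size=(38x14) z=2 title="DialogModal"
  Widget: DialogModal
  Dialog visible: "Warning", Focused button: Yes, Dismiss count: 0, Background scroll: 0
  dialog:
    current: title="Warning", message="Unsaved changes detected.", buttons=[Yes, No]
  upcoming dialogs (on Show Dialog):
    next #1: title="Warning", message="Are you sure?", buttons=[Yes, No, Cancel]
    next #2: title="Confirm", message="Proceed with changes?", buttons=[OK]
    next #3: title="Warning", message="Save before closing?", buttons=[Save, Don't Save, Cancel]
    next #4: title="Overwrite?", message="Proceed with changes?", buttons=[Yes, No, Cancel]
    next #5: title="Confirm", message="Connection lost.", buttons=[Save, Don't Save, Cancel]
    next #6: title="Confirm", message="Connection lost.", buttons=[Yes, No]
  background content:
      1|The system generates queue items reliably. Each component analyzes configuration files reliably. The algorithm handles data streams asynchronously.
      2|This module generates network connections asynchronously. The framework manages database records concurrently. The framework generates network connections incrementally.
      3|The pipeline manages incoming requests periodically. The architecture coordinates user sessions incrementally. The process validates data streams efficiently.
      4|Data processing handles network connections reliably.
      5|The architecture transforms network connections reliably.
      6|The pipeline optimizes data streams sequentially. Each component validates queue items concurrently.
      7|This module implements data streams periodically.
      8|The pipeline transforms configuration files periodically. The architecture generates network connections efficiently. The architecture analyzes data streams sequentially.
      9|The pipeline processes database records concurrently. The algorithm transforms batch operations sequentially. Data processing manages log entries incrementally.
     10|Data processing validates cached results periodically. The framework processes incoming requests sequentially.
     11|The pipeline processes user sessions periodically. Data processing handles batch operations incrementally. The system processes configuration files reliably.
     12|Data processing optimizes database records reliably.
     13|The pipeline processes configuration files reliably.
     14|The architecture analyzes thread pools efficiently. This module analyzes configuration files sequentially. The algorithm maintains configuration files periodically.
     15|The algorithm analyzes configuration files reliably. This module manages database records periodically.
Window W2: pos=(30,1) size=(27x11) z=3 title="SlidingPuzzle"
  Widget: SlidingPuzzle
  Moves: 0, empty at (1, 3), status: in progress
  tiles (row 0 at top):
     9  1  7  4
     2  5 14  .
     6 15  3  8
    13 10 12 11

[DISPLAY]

                                                  
                    ┏━━━━━━━━━━━━━━━━━━━━━━━━━┓   
                    ┃ SlidingPuzzle           ┃   
━━━━━━━━━━━━━━━━━━━━┠─────────────────────────┨   
 DialogModal        ┃┌────┬────┬────┬────┐    ┃   
────────────────────┃│  9 │  1 │  7 │  4 │    ┃   
The system generates┃├────┼────┼────┼────┤    ┃   
This module generate┃│  2 │  5 │ 14 │    │    ┃   
The┌────────────────┃├────┼────┼────┼────┤    ┃   
Dat│          Warnin┃│  6 │ 15 │  3 │  8 │    ┃   
The│ Unsaved changes┃├────┼────┼────┼────┤    ┃   
The│         [Yes]  ┗━━━━━━━━━━━━━━━━━━━━━━━━━┛   
Thi└───────────────────────────┘ams ┃             
The pipeline transforms configuratio┃             
The pipeline processes database reco┃             
Data processing validates cached res┃             
━━━━━━━━━━━━━━━━━━━━━━━━━━━━━━━━━━━━┛             


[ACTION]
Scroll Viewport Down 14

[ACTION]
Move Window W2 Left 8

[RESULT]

                                                  
            ┏━━━━━━━━━━━━━━━━━━━━━━━━━┓           
            ┃ SlidingPuzzle           ┃           
━━━━━━━━━━━━┠─────────────────────────┨           
 DialogModal┃┌────┬────┬────┬────┐    ┃           
────────────┃│  9 │  1 │  7 │  4 │    ┃           
The system g┃├────┼────┼────┼────┤    ┃           
This module ┃│  2 │  5 │ 14 │    │    ┃           
The┌────────┃├────┼────┼────┼────┤    ┃           
Dat│        ┃│  6 │ 15 │  3 │  8 │    ┃           
The│ Unsaved┃├────┼────┼────┼────┤    ┃           
The│        ┗━━━━━━━━━━━━━━━━━━━━━━━━━┛           
Thi└───────────────────────────┘ams ┃             
The pipeline transforms configuratio┃             
The pipeline processes database reco┃             
Data processing validates cached res┃             
━━━━━━━━━━━━━━━━━━━━━━━━━━━━━━━━━━━━┛             


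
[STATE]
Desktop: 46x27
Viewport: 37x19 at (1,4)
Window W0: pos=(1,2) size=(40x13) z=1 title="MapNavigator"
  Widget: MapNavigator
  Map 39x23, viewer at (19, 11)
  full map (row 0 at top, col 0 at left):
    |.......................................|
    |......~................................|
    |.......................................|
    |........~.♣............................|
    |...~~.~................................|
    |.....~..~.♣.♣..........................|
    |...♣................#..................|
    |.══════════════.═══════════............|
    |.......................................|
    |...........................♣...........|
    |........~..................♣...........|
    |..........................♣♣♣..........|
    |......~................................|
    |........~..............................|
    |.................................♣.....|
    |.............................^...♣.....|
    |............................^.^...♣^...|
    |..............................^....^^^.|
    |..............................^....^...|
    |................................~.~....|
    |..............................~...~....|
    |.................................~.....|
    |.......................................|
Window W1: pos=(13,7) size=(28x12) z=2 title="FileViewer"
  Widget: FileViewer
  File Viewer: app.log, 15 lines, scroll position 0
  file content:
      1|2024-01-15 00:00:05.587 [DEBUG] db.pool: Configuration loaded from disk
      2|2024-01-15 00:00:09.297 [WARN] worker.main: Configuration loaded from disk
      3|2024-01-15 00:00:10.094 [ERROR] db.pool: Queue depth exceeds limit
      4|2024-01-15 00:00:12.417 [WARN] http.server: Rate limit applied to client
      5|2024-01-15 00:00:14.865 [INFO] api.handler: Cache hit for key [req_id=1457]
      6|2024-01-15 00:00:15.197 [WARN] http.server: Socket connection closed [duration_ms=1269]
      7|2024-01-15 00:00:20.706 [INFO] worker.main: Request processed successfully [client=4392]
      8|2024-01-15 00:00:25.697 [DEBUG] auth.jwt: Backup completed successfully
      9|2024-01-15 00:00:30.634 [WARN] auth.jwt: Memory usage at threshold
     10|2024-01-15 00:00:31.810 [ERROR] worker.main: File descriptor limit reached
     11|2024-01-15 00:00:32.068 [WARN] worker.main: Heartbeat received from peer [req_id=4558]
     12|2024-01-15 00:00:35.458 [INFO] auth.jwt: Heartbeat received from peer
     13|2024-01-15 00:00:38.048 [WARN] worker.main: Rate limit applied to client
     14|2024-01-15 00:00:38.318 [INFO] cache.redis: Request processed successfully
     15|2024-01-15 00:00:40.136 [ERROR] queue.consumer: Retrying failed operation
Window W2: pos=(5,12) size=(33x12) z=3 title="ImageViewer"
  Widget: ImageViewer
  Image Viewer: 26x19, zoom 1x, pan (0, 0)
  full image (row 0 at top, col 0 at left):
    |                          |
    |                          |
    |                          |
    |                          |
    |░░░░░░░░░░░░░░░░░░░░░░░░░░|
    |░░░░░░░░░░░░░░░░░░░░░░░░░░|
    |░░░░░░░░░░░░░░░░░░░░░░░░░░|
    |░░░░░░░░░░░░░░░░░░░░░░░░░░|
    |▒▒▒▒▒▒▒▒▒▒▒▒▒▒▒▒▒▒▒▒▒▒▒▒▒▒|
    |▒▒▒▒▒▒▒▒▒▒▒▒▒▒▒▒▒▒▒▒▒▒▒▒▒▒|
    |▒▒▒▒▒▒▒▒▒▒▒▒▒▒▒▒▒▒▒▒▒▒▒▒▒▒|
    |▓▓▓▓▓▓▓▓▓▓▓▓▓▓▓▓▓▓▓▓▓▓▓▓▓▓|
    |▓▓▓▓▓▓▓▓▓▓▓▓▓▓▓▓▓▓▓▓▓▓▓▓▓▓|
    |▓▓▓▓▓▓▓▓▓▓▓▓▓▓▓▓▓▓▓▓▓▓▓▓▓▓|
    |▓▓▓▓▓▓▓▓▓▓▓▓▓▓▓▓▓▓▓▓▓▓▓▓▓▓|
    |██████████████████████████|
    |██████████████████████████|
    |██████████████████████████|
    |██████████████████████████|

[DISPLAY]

┠────────────────────────────────────
┃.══════════════.═══════════.........
┃....................................
┃...........┏━━━━━━━━━━━━━━━━━━━━━━━━
┃........~..┃ FileViewer             
┃...........┠────────────────────────
┃......~....┃2024-01-15 00:00:05.587 
┃........~..┃2024-01-15 00:00:09.297 
┃...┏━━━━━━━━━━━━━━━━━━━━━━━━━━━━━━━┓
┃...┃ ImageViewer                   ┃
┗━━━┠───────────────────────────────┨
    ┃                               ┃
    ┃                               ┃
    ┃                               ┃
    ┃                               ┃
    ┃░░░░░░░░░░░░░░░░░░░░░░░░░░     ┃
    ┃░░░░░░░░░░░░░░░░░░░░░░░░░░     ┃
    ┃░░░░░░░░░░░░░░░░░░░░░░░░░░     ┃
    ┃░░░░░░░░░░░░░░░░░░░░░░░░░░     ┃


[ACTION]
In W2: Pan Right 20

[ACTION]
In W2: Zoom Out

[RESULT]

┠────────────────────────────────────
┃.══════════════.═══════════.........
┃....................................
┃...........┏━━━━━━━━━━━━━━━━━━━━━━━━
┃........~..┃ FileViewer             
┃...........┠────────────────────────
┃......~....┃2024-01-15 00:00:05.587 
┃........~..┃2024-01-15 00:00:09.297 
┃...┏━━━━━━━━━━━━━━━━━━━━━━━━━━━━━━━┓
┃...┃ ImageViewer                   ┃
┗━━━┠───────────────────────────────┨
    ┃                               ┃
    ┃                               ┃
    ┃                               ┃
    ┃                               ┃
    ┃░░░░░░                         ┃
    ┃░░░░░░                         ┃
    ┃░░░░░░                         ┃
    ┃░░░░░░                         ┃


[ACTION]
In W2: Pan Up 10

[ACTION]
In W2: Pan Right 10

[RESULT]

┠────────────────────────────────────
┃.══════════════.═══════════.........
┃....................................
┃...........┏━━━━━━━━━━━━━━━━━━━━━━━━
┃........~..┃ FileViewer             
┃...........┠────────────────────────
┃......~....┃2024-01-15 00:00:05.587 
┃........~..┃2024-01-15 00:00:09.297 
┃...┏━━━━━━━━━━━━━━━━━━━━━━━━━━━━━━━┓
┃...┃ ImageViewer                   ┃
┗━━━┠───────────────────────────────┨
    ┃                               ┃
    ┃                               ┃
    ┃                               ┃
    ┃                               ┃
    ┃                               ┃
    ┃                               ┃
    ┃                               ┃
    ┃                               ┃
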